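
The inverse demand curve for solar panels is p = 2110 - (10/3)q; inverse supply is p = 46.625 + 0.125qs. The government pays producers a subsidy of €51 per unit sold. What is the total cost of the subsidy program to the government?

Government cost = 2587995/83

Pre-subsidy: 2110 - (10/3)q = 46.625 + 0.125q gives q* = 49521/83 and p* = 10060/83.
With the subsidy, sellers receive ps = pb + 51 for each unit, where pb is the price buyers pay.
On the curves, pb = 2110 - (10/3)q and ps = 46.625 + 0.125q; the wedge ps − pb = 51 gives 46.625 + 0.125q − (2110 - (10/3)q) = 51, so q' = 50745/83.
Then pb = 2110 − (10/3)·(50745/83) = 5980/83 and ps = 46.625 + 0.125·(50745/83) = 10213/83.
Government outlay = subsidy × quantity = 51 × 50745/83 = 2587995/83.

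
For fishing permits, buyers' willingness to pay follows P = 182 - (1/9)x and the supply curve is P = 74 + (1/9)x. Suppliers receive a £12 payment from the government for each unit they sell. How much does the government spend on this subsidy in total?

Pre-subsidy: 182 - (1/9)x = 74 + (1/9)x gives x* = 486 and P* = 128.
With the subsidy, sellers receive Ps = Pb + 12 for each unit, where Pb is the price buyers pay.
On the curves, Pb = 182 - (1/9)x and Ps = 74 + (1/9)x; the wedge Ps − Pb = 12 gives 74 + (1/9)x − (182 - (1/9)x) = 12, so x' = 540.
Then Pb = 182 − (1/9)·540 = 122 and Ps = 74 + (1/9)·540 = 134.
Government outlay = subsidy × quantity = 12 × 540 = 6480.

Government cost = £6480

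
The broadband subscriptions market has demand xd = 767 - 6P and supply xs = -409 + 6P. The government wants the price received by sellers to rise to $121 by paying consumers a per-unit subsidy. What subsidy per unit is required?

Required subsidy s = $46 per unit

At a seller price of 121, quantity supplied is -409 + 6·121 = 317.
Buyers absorb 317 only when they pay Pb with 767 − 6·Pb = 317, i.e. Pb = 75.
s = Ps − Pb = 121 − 75 = 46.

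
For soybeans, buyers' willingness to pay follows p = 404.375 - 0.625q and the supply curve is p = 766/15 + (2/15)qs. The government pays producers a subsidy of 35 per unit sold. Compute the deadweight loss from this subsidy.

Deadweight loss = 10500/13

Pre-subsidy: 404.375 - 0.625q = 766/15 + (2/15)q gives q* = 42397/91 and p* = 10300/91.
With the subsidy, sellers receive ps = pb + 35 for each unit, where pb is the price buyers pay.
On the curves, pb = 404.375 - 0.625q and ps = 766/15 + (2/15)q; the wedge ps − pb = 35 gives 766/15 + (2/15)q − (404.375 - 0.625q) = 35, so q' = 46597/91.
Then pb = 404.375 − 0.625·(46597/91) = 7675/91 and ps = 766/15 + (2/15)·(46597/91) = 10860/91.
The subsidy expands output by 46597/91 − 42397/91 = 600/13 past the efficient level; on those units the gap between marginal cost and willingness to pay runs from 0 up to 35.
DWL = ½ × 35 × 600/13 = 10500/13.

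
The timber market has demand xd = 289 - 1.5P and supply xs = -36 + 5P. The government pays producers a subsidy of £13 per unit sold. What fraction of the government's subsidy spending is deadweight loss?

DWL / government spending = 15/458

Pre-subsidy: 289 - 1.5P = -36 + 5P gives P* = 50, x* = 214.
With the subsidy, sellers receive Ps = Pb + 13 for each unit, where Pb is the price buyers pay.
Supply in terms of Pb becomes xs = -36 + 5(Pb + 13) = 29 + 5Pb. Setting this equal to demand: 289 - 1.5Pb = 29 + 5Pb, so Pb = 40.
Sellers receive Ps = 40 + 13 = 53; x' = 289 − 1.5·40 = 229.
ΔCS = ½(214 + 229)(50 − 40) = 2215; ΔPS = ½(214 + 229)(53 − 50) = 664.5.
Government spending = 13 × 229 = 2977.
DWL = ½ × 13 × (229 − 214) = 97.5; fraction = 97.5 / 2977 = 15/458.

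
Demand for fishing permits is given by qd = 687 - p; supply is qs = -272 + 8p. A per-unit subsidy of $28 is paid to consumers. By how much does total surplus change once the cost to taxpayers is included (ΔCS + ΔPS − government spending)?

Net change in total surplus = -3136/9

Pre-subsidy: 687 - p = -272 + 8p gives p* = 959/9, q* = 5224/9.
With the rebate, buyers effectively pay pb = ps − 28, where ps is the price sellers receive.
Demand in terms of ps becomes qd = 687 − 1(ps − 28) = 715 - ps. Setting this equal to supply: 715 - ps = -272 + 8ps, so ps = 329/3.
Buyers pay pb = 329/3 − 28 = 245/3; q' = -272 + 8·(329/3) = 1816/3.
ΔCS = ½(5224/9 + 1816/3)(959/9 − 245/3) = 1195264/81; ΔPS = ½(5224/9 + 1816/3)(329/3 − 959/9) = 149408/81.
Government spending = 28 × 1816/3 = 50848/3.
Net change = 1195264/81 + 149408/81 − 50848/3 = -3136/9. The loss equals the DWL triangle ½·28·224/9.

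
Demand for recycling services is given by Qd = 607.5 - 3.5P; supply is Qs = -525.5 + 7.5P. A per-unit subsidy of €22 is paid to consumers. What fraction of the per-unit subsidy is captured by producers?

Producer share = 7/22

Pre-subsidy: 607.5 - 3.5P = -525.5 + 7.5P gives P* = 103, Q* = 247.
With the rebate, buyers effectively pay Pb = Ps − 22, where Ps is the price sellers receive.
Demand in terms of Ps becomes Qd = 607.5 − 3.5(Ps − 22) = 684.5 - 3.5Ps. Setting this equal to supply: 684.5 - 3.5Ps = -525.5 + 7.5Ps, so Ps = 110.
Buyers pay Pb = 110 − 22 = 88; Q' = -525.5 + 7.5·110 = 299.5.
Buyers' price falls by P* − Pb = 103 − 88 = 15; sellers' price rises by Ps − P* = 110 − 103 = 7.
So producers capture 7/22 = 7/22 of each unit of subsidy.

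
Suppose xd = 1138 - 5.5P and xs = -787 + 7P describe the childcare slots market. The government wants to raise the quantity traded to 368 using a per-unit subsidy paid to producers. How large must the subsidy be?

At x = 368, invert demand for the buyer price: Pb = (1138 − 368)/5.5 = 140; invert supply for the seller price: Ps = (368 − (-787))/7 = 165.
The subsidy must fill the gap: s = Ps − Pb = 165 − 140 = 25.

Required subsidy s = 25 per unit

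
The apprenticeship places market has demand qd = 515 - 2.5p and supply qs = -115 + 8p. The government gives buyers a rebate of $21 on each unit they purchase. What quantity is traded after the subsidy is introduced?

q' = 405

Pre-subsidy: 515 - 2.5p = -115 + 8p gives p* = 60, q* = 365.
With the rebate, buyers effectively pay pb = ps − 21, where ps is the price sellers receive.
Demand in terms of ps becomes qd = 515 − 2.5(ps − 21) = 567.5 - 2.5ps. Setting this equal to supply: 567.5 - 2.5ps = -115 + 8ps, so ps = 65.
Buyers pay pb = 65 − 21 = 44; q' = -115 + 8·65 = 405.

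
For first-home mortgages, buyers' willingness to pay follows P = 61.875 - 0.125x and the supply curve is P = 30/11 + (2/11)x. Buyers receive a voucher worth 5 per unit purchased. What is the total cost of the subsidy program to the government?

Pre-subsidy: 61.875 - 0.125x = 30/11 + (2/11)x gives x* = 1735/9 and P* = 340/9.
With the rebate, buyers effectively pay Pb = Ps − 5, where Ps is the price sellers receive.
On the curves, Pb = 61.875 - 0.125x and Ps = 30/11 + (2/11)x; the wedge Ps − Pb = 5 gives 30/11 + (2/11)x − (61.875 - 0.125x) = 5, so x' = 5645/27.
Then Pb = 61.875 − 0.125·(5645/27) = 965/27 and Ps = 30/11 + (2/11)·(5645/27) = 1100/27.
Government outlay = subsidy × quantity = 5 × 5645/27 = 28225/27.

Government cost = 28225/27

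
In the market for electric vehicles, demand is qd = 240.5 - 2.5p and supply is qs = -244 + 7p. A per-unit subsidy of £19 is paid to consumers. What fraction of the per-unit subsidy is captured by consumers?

Pre-subsidy: 240.5 - 2.5p = -244 + 7p gives p* = 51, q* = 113.
With the rebate, buyers effectively pay pb = ps − 19, where ps is the price sellers receive.
Demand in terms of ps becomes qd = 240.5 − 2.5(ps − 19) = 288 - 2.5ps. Setting this equal to supply: 288 - 2.5ps = -244 + 7ps, so ps = 56.
Buyers pay pb = 56 − 19 = 37; q' = -244 + 7·56 = 148.
Buyers' price falls by p* − pb = 51 − 37 = 14; sellers' price rises by ps − p* = 56 − 51 = 5.
So consumers capture 14/19 = 14/19 of each unit of subsidy.

Consumer share = 14/19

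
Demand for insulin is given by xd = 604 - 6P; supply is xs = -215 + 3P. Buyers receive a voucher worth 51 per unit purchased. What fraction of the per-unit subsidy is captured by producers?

Producer share = 2/3

Pre-subsidy: 604 - 6P = -215 + 3P gives P* = 91, x* = 58.
With the rebate, buyers effectively pay Pb = Ps − 51, where Ps is the price sellers receive.
Demand in terms of Ps becomes xd = 604 − 6(Ps − 51) = 910 - 6Ps. Setting this equal to supply: 910 - 6Ps = -215 + 3Ps, so Ps = 125.
Buyers pay Pb = 125 − 51 = 74; x' = -215 + 3·125 = 160.
Buyers' price falls by P* − Pb = 91 − 74 = 17; sellers' price rises by Ps − P* = 125 − 91 = 34.
So producers capture 34/51 = 2/3 of each unit of subsidy.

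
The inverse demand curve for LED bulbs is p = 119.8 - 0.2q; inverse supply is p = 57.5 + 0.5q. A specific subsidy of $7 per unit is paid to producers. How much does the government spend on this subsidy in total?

Government cost = $693

Pre-subsidy: 119.8 - 0.2q = 57.5 + 0.5q gives q* = 89 and p* = 102.
With the subsidy, sellers receive ps = pb + 7 for each unit, where pb is the price buyers pay.
On the curves, pb = 119.8 - 0.2q and ps = 57.5 + 0.5q; the wedge ps − pb = 7 gives 57.5 + 0.5q − (119.8 - 0.2q) = 7, so q' = 99.
Then pb = 119.8 − 0.2·99 = 100 and ps = 57.5 + 0.5·99 = 107.
Government outlay = subsidy × quantity = 7 × 99 = 693.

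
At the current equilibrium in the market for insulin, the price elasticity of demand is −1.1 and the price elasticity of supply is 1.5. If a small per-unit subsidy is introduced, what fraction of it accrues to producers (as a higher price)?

For a small subsidy around the equilibrium, the benefit split depends on the relative slopes, which at a point are proportional to the elasticities.
Buyer share = εs/(εs + |εd|) = 1.5/(1.5 + 1.1) = 15/26; seller share = |εd|/(εs + |εd|) = 11/26.
So producers capture 11/26 of the subsidy.

Producer share = 11/26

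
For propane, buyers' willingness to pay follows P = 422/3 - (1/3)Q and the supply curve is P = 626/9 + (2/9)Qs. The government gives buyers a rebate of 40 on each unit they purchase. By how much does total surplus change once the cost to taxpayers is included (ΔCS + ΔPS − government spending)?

Pre-subsidy: 422/3 - (1/3)Q = 626/9 + (2/9)Q gives Q* = 128 and P* = 98.
With the rebate, buyers effectively pay Pb = Ps − 40, where Ps is the price sellers receive.
On the curves, Pb = 422/3 - (1/3)Q and Ps = 626/9 + (2/9)Q; the wedge Ps − Pb = 40 gives 626/9 + (2/9)Q − (422/3 - (1/3)Q) = 40, so Q' = 200.
Then Pb = 422/3 − (1/3)·200 = 74 and Ps = 626/9 + (2/9)·200 = 114.
ΔCS = ½(128 + 200)(98 − 74) = 3936; ΔPS = ½(128 + 200)(114 − 98) = 2624.
Government spending = 40 × 200 = 8000.
Net change = 3936 + 2624 − 8000 = -1440. The loss equals the DWL triangle ½·40·72.

Net change in total surplus = -1440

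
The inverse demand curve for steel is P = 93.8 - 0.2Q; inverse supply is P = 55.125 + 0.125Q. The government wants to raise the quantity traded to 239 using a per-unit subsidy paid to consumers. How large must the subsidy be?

Required subsidy s = 39 per unit

At Q = 239, from the demand curve buyers pay Pb = 93.8 − 0.2·239 = 46; from the supply curve sellers need Ps = 55.125 + 0.125·239 = 85.
The subsidy must fill the gap: s = Ps − Pb = 85 − 46 = 39.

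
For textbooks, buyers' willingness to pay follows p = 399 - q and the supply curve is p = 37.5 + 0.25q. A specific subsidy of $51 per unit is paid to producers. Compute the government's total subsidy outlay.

Pre-subsidy: 399 - q = 37.5 + 0.25q gives q* = 289.2 and p* = 109.8.
With the subsidy, sellers receive ps = pb + 51 for each unit, where pb is the price buyers pay.
On the curves, pb = 399 - q and ps = 37.5 + 0.25q; the wedge ps − pb = 51 gives 37.5 + 0.25q − (399 - q) = 51, so q' = 330.
Then pb = 399 − 1·330 = 69 and ps = 37.5 + 0.25·330 = 120.
Government outlay = subsidy × quantity = 51 × 330 = 16830.

Government cost = $16830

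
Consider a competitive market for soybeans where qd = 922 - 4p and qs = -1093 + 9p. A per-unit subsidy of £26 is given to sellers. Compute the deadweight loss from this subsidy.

Deadweight loss = £936

Pre-subsidy: 922 - 4p = -1093 + 9p gives p* = 155, q* = 302.
With the subsidy, sellers receive ps = pb + 26 for each unit, where pb is the price buyers pay.
Supply in terms of pb becomes qs = -1093 + 9(pb + 26) = -859 + 9pb. Setting this equal to demand: 922 - 4pb = -859 + 9pb, so pb = 137.
Sellers receive ps = 137 + 26 = 163; q' = 922 − 4·137 = 374.
The subsidy expands output by 374 − 302 = 72 past the efficient level; on those units the gap between marginal cost and willingness to pay runs from 0 up to 26.
DWL = ½ × 26 × 72 = 936.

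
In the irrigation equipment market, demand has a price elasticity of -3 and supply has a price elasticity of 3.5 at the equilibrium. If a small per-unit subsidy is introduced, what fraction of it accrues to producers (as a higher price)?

Producer share = 6/13

For a small subsidy around the equilibrium, the benefit split depends on the relative slopes, which at a point are proportional to the elasticities.
Buyer share = εs/(εs + |εd|) = 3.5/(3.5 + 3) = 7/13; seller share = |εd|/(εs + |εd|) = 6/13.
So producers capture 6/13 of the subsidy.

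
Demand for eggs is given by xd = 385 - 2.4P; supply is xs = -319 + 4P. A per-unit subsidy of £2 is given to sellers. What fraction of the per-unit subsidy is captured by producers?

Producer share = 0.375

Pre-subsidy: 385 - 2.4P = -319 + 4P gives P* = 110, x* = 121.
With the subsidy, sellers receive Ps = Pb + 2 for each unit, where Pb is the price buyers pay.
Supply in terms of Pb becomes xs = -319 + 4(Pb + 2) = -311 + 4Pb. Setting this equal to demand: 385 - 2.4Pb = -311 + 4Pb, so Pb = 108.75.
Sellers receive Ps = 108.75 + 2 = 110.75; x' = 385 − 2.4·108.75 = 124.
Buyers' price falls by P* − Pb = 110 − 108.75 = 1.25; sellers' price rises by Ps − P* = 110.75 − 110 = 0.75.
So producers capture 0.75/2 = 0.375 of each unit of subsidy.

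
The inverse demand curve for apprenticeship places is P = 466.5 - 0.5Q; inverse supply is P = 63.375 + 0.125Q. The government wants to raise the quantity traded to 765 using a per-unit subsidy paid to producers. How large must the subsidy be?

Required subsidy s = 75 per unit

At Q = 765, from the demand curve buyers pay Pb = 466.5 − 0.5·765 = 84; from the supply curve sellers need Ps = 63.375 + 0.125·765 = 159.
The subsidy must fill the gap: s = Ps − Pb = 159 − 84 = 75.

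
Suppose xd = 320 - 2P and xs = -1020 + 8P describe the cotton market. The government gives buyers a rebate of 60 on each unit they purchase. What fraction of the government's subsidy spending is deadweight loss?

DWL / government spending = 12/37

Pre-subsidy: 320 - 2P = -1020 + 8P gives P* = 134, x* = 52.
With the rebate, buyers effectively pay Pb = Ps − 60, where Ps is the price sellers receive.
Demand in terms of Ps becomes xd = 320 − 2(Ps − 60) = 440 - 2Ps. Setting this equal to supply: 440 - 2Ps = -1020 + 8Ps, so Ps = 146.
Buyers pay Pb = 146 − 60 = 86; x' = -1020 + 8·146 = 148.
ΔCS = ½(52 + 148)(134 − 86) = 4800; ΔPS = ½(52 + 148)(146 − 134) = 1200.
Government spending = 60 × 148 = 8880.
DWL = ½ × 60 × (148 − 52) = 2880; fraction = 2880 / 8880 = 12/37.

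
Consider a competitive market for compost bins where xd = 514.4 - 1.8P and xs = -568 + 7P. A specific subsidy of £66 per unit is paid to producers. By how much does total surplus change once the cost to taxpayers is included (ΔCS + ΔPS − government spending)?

Pre-subsidy: 514.4 - 1.8P = -568 + 7P gives P* = 123, x* = 293.
With the subsidy, sellers receive Ps = Pb + 66 for each unit, where Pb is the price buyers pay.
Supply in terms of Pb becomes xs = -568 + 7(Pb + 66) = -106 + 7Pb. Setting this equal to demand: 514.4 - 1.8Pb = -106 + 7Pb, so Pb = 70.5.
Sellers receive Ps = 70.5 + 66 = 136.5; x' = 514.4 − 1.8·70.5 = 387.5.
ΔCS = ½(293 + 387.5)(123 − 70.5) = 17863.125; ΔPS = ½(293 + 387.5)(136.5 − 123) = 4593.375.
Government spending = 66 × 387.5 = 25575.
Net change = 17863.125 + 4593.375 − 25575 = -3118.5. The loss equals the DWL triangle ½·66·94.5.

Net change in total surplus = -£3118.5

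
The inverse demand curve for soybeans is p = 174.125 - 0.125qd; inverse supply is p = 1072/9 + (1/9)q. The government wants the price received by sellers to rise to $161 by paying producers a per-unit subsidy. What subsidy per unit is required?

Required subsidy s = $34 per unit

At a seller price of 161, quantity supplied is -1072 + 9·161 = 377.
Buyers absorb 377 only when they pay pb = 174.125 − 0.125·377 = 127.
s = ps − pb = 161 − 127 = 34.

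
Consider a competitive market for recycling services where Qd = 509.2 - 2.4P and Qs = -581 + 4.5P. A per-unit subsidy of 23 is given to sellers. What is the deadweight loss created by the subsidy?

Deadweight loss = 414

Pre-subsidy: 509.2 - 2.4P = -581 + 4.5P gives P* = 158, Q* = 130.
With the subsidy, sellers receive Ps = Pb + 23 for each unit, where Pb is the price buyers pay.
Supply in terms of Pb becomes Qs = -581 + 4.5(Pb + 23) = -477.5 + 4.5Pb. Setting this equal to demand: 509.2 - 2.4Pb = -477.5 + 4.5Pb, so Pb = 143.
Sellers receive Ps = 143 + 23 = 166; Q' = 509.2 − 2.4·143 = 166.
The subsidy expands output by 166 − 130 = 36 past the efficient level; on those units the gap between marginal cost and willingness to pay runs from 0 up to 23.
DWL = ½ × 23 × 36 = 414.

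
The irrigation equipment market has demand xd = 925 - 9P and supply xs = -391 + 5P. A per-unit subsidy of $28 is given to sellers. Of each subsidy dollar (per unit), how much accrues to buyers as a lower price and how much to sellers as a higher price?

Pre-subsidy: 925 - 9P = -391 + 5P gives P* = 94, x* = 79.
With the subsidy, sellers receive Ps = Pb + 28 for each unit, where Pb is the price buyers pay.
Supply in terms of Pb becomes xs = -391 + 5(Pb + 28) = -251 + 5Pb. Setting this equal to demand: 925 - 9Pb = -251 + 5Pb, so Pb = 84.
Sellers receive Ps = 84 + 28 = 112; x' = 925 − 9·84 = 169.
Buyers' price falls by P* − Pb = 94 − 84 = 10; sellers' price rises by Ps − P* = 112 − 94 = 18.

Buyers gain $10 per unit; sellers gain $18 per unit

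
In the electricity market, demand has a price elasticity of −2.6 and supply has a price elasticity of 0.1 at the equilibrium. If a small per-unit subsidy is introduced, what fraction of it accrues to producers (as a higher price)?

Producer share = 26/27

For a small subsidy around the equilibrium, the benefit split depends on the relative slopes, which at a point are proportional to the elasticities.
Buyer share = εs/(εs + |εd|) = 0.1/(0.1 + 2.6) = 1/27; seller share = |εd|/(εs + |εd|) = 26/27.
So producers capture 26/27 of the subsidy.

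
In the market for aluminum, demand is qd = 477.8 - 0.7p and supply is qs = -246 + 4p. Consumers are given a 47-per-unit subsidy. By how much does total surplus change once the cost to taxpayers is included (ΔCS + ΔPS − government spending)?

Net change in total surplus = -658

Pre-subsidy: 477.8 - 0.7p = -246 + 4p gives p* = 154, q* = 370.
With the rebate, buyers effectively pay pb = ps − 47, where ps is the price sellers receive.
Demand in terms of ps becomes qd = 477.8 − 0.7(ps − 47) = 510.7 - 0.7ps. Setting this equal to supply: 510.7 - 0.7ps = -246 + 4ps, so ps = 161.
Buyers pay pb = 161 − 47 = 114; q' = -246 + 4·161 = 398.
ΔCS = ½(370 + 398)(154 − 114) = 15360; ΔPS = ½(370 + 398)(161 − 154) = 2688.
Government spending = 47 × 398 = 18706.
Net change = 15360 + 2688 − 18706 = -658. The loss equals the DWL triangle ½·47·28.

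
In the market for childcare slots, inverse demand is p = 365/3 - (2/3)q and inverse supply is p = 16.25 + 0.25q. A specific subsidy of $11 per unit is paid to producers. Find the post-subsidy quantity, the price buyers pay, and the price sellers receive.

q' = 127; buyers pay $37; sellers receive $48

Pre-subsidy: 365/3 - (2/3)q = 16.25 + 0.25q gives q* = 115 and p* = 45.
With the subsidy, sellers receive ps = pb + 11 for each unit, where pb is the price buyers pay.
On the curves, pb = 365/3 - (2/3)q and ps = 16.25 + 0.25q; the wedge ps − pb = 11 gives 16.25 + 0.25q − (365/3 - (2/3)q) = 11, so q' = 127.
Then pb = 365/3 − (2/3)·127 = 37 and ps = 16.25 + 0.25·127 = 48.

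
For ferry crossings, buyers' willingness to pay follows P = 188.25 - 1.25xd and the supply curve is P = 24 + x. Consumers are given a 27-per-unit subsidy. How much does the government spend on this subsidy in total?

Government cost = 2295

Pre-subsidy: 188.25 - 1.25x = 24 + x gives x* = 73 and P* = 97.
With the rebate, buyers effectively pay Pb = Ps − 27, where Ps is the price sellers receive.
On the curves, Pb = 188.25 - 1.25x and Ps = 24 + x; the wedge Ps − Pb = 27 gives 24 + x − (188.25 - 1.25x) = 27, so x' = 85.
Then Pb = 188.25 − 1.25·85 = 82 and Ps = 24 + 1·85 = 109.
Government outlay = subsidy × quantity = 27 × 85 = 2295.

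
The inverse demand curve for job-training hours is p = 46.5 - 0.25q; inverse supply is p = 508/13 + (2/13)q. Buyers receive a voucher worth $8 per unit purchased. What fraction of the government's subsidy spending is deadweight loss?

DWL / government spending = 104/401

Pre-subsidy: 46.5 - 0.25q = 508/13 + (2/13)q gives q* = 386/21 and p* = 880/21.
With the rebate, buyers effectively pay pb = ps − 8, where ps is the price sellers receive.
On the curves, pb = 46.5 - 0.25q and ps = 508/13 + (2/13)q; the wedge ps − pb = 8 gives 508/13 + (2/13)q − (46.5 - 0.25q) = 8, so q' = 802/21.
Then pb = 46.5 − 0.25·(802/21) = 776/21 and ps = 508/13 + (2/13)·(802/21) = 944/21.
ΔCS = ½(386/21 + 802/21)(880/21 − 776/21) = 6864/49; ΔPS = ½(386/21 + 802/21)(944/21 − 880/21) = 4224/49.
Government spending = 8 × 802/21 = 6416/21.
DWL = ½ × 8 × (802/21 − 386/21) = 1664/21; fraction = (1664/21) / (6416/21) = 104/401.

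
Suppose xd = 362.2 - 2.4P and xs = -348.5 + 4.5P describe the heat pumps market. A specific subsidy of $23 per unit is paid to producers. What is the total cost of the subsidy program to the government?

Government cost = $3473

Pre-subsidy: 362.2 - 2.4P = -348.5 + 4.5P gives P* = 103, x* = 115.
With the subsidy, sellers receive Ps = Pb + 23 for each unit, where Pb is the price buyers pay.
Supply in terms of Pb becomes xs = -348.5 + 4.5(Pb + 23) = -245 + 4.5Pb. Setting this equal to demand: 362.2 - 2.4Pb = -245 + 4.5Pb, so Pb = 88.
Sellers receive Ps = 88 + 23 = 111; x' = 362.2 − 2.4·88 = 151.
Government outlay = subsidy × quantity = 23 × 151 = 3473.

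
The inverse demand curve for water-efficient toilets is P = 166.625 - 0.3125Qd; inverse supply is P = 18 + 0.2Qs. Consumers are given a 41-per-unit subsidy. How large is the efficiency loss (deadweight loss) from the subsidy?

Deadweight loss = 1640

Pre-subsidy: 166.625 - 0.3125Q = 18 + 0.2Q gives Q* = 290 and P* = 76.
With the rebate, buyers effectively pay Pb = Ps − 41, where Ps is the price sellers receive.
On the curves, Pb = 166.625 - 0.3125Q and Ps = 18 + 0.2Q; the wedge Ps − Pb = 41 gives 18 + 0.2Q − (166.625 - 0.3125Q) = 41, so Q' = 370.
Then Pb = 166.625 − 0.3125·370 = 51 and Ps = 18 + 0.2·370 = 92.
The subsidy expands output by 370 − 290 = 80 past the efficient level; on those units the gap between marginal cost and willingness to pay runs from 0 up to 41.
DWL = ½ × 41 × 80 = 1640.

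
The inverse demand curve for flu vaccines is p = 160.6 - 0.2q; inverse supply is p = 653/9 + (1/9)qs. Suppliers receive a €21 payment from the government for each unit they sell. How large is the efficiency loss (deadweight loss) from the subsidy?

Deadweight loss = €708.75

Pre-subsidy: 160.6 - 0.2q = 653/9 + (1/9)q gives q* = 283 and p* = 104.
With the subsidy, sellers receive ps = pb + 21 for each unit, where pb is the price buyers pay.
On the curves, pb = 160.6 - 0.2q and ps = 653/9 + (1/9)q; the wedge ps − pb = 21 gives 653/9 + (1/9)q − (160.6 - 0.2q) = 21, so q' = 350.5.
Then pb = 160.6 − 0.2·350.5 = 90.5 and ps = 653/9 + (1/9)·350.5 = 111.5.
The subsidy expands output by 350.5 − 283 = 67.5 past the efficient level; on those units the gap between marginal cost and willingness to pay runs from 0 up to 21.
DWL = ½ × 21 × 67.5 = 708.75.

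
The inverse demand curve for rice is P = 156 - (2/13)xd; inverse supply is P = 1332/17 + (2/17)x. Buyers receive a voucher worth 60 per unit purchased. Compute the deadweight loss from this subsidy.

Deadweight loss = 6630

Pre-subsidy: 156 - (2/13)x = 1332/17 + (2/17)x gives x* = 286 and P* = 112.
With the rebate, buyers effectively pay Pb = Ps − 60, where Ps is the price sellers receive.
On the curves, Pb = 156 - (2/13)x and Ps = 1332/17 + (2/17)x; the wedge Ps − Pb = 60 gives 1332/17 + (2/17)x − (156 - (2/13)x) = 60, so x' = 507.
Then Pb = 156 − (2/13)·507 = 78 and Ps = 1332/17 + (2/17)·507 = 138.
The subsidy expands output by 507 − 286 = 221 past the efficient level; on those units the gap between marginal cost and willingness to pay runs from 0 up to 60.
DWL = ½ × 60 × 221 = 6630.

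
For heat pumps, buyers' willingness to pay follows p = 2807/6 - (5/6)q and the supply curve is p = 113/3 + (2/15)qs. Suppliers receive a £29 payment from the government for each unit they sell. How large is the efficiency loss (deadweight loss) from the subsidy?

Deadweight loss = £435

Pre-subsidy: 2807/6 - (5/6)q = 113/3 + (2/15)q gives q* = 445 and p* = 97.
With the subsidy, sellers receive ps = pb + 29 for each unit, where pb is the price buyers pay.
On the curves, pb = 2807/6 - (5/6)q and ps = 113/3 + (2/15)q; the wedge ps − pb = 29 gives 113/3 + (2/15)q − (2807/6 - (5/6)q) = 29, so q' = 475.
Then pb = 2807/6 − (5/6)·475 = 72 and ps = 113/3 + (2/15)·475 = 101.
The subsidy expands output by 475 − 445 = 30 past the efficient level; on those units the gap between marginal cost and willingness to pay runs from 0 up to 29.
DWL = ½ × 29 × 30 = 435.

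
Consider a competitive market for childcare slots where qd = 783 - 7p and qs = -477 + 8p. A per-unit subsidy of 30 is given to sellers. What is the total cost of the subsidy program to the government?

Government cost = 9210

Pre-subsidy: 783 - 7p = -477 + 8p gives p* = 84, q* = 195.
With the subsidy, sellers receive ps = pb + 30 for each unit, where pb is the price buyers pay.
Supply in terms of pb becomes qs = -477 + 8(pb + 30) = -237 + 8pb. Setting this equal to demand: 783 - 7pb = -237 + 8pb, so pb = 68.
Sellers receive ps = 68 + 30 = 98; q' = 783 − 7·68 = 307.
Government outlay = subsidy × quantity = 30 × 307 = 9210.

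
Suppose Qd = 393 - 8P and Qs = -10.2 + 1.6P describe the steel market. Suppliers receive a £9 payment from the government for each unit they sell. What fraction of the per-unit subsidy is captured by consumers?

Pre-subsidy: 393 - 8P = -10.2 + 1.6P gives P* = 42, Q* = 57.
With the subsidy, sellers receive Ps = Pb + 9 for each unit, where Pb is the price buyers pay.
Supply in terms of Pb becomes Qs = -10.2 + 1.6(Pb + 9) = 4.2 + 1.6Pb. Setting this equal to demand: 393 - 8Pb = 4.2 + 1.6Pb, so Pb = 40.5.
Sellers receive Ps = 40.5 + 9 = 49.5; Q' = 393 − 8·40.5 = 69.
Buyers' price falls by P* − Pb = 42 − 40.5 = 1.5; sellers' price rises by Ps − P* = 49.5 − 42 = 7.5.
So consumers capture 1.5/9 = 1/6 of each unit of subsidy.

Consumer share = 1/6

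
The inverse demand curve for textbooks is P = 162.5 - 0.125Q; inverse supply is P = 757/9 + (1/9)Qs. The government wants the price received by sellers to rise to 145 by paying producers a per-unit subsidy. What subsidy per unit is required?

Required subsidy s = 51 per unit

At a seller price of 145, quantity supplied is -757 + 9·145 = 548.
Buyers absorb 548 only when they pay Pb = 162.5 − 0.125·548 = 94.
s = Ps − Pb = 145 − 94 = 51.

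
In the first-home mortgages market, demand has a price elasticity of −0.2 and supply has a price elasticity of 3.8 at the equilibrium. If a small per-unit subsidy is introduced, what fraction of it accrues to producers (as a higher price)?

For a small subsidy around the equilibrium, the benefit split depends on the relative slopes, which at a point are proportional to the elasticities.
Buyer share = εs/(εs + |εd|) = 3.8/(3.8 + 0.2) = 0.95; seller share = |εd|/(εs + |εd|) = 0.05.
So producers capture 0.05 of the subsidy.

Producer share = 0.05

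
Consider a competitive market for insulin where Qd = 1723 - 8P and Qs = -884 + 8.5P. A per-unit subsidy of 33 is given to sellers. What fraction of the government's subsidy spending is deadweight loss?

Pre-subsidy: 1723 - 8P = -884 + 8.5P gives P* = 158, Q* = 459.
With the subsidy, sellers receive Ps = Pb + 33 for each unit, where Pb is the price buyers pay.
Supply in terms of Pb becomes Qs = -884 + 8.5(Pb + 33) = -603.5 + 8.5Pb. Setting this equal to demand: 1723 - 8Pb = -603.5 + 8.5Pb, so Pb = 141.
Sellers receive Ps = 141 + 33 = 174; Q' = 1723 − 8·141 = 595.
ΔCS = ½(459 + 595)(158 − 141) = 8959; ΔPS = ½(459 + 595)(174 − 158) = 8432.
Government spending = 33 × 595 = 19635.
DWL = ½ × 33 × (595 − 459) = 2244; fraction = 2244 / 19635 = 4/35.

DWL / government spending = 4/35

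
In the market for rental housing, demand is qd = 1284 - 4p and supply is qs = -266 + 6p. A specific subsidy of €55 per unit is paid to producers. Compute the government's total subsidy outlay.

Pre-subsidy: 1284 - 4p = -266 + 6p gives p* = 155, q* = 664.
With the subsidy, sellers receive ps = pb + 55 for each unit, where pb is the price buyers pay.
Supply in terms of pb becomes qs = -266 + 6(pb + 55) = 64 + 6pb. Setting this equal to demand: 1284 - 4pb = 64 + 6pb, so pb = 122.
Sellers receive ps = 122 + 55 = 177; q' = 1284 − 4·122 = 796.
Government outlay = subsidy × quantity = 55 × 796 = 43780.

Government cost = €43780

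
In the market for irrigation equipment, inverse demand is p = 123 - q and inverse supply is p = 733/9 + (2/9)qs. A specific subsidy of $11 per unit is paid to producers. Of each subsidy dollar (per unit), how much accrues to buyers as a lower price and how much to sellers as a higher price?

Buyers gain $9 per unit; sellers gain $2 per unit

Pre-subsidy: 123 - q = 733/9 + (2/9)q gives q* = 34 and p* = 89.
With the subsidy, sellers receive ps = pb + 11 for each unit, where pb is the price buyers pay.
On the curves, pb = 123 - q and ps = 733/9 + (2/9)q; the wedge ps − pb = 11 gives 733/9 + (2/9)q − (123 - q) = 11, so q' = 43.
Then pb = 123 − 1·43 = 80 and ps = 733/9 + (2/9)·43 = 91.
Buyers' price falls by p* − pb = 89 − 80 = 9; sellers' price rises by ps − p* = 91 − 89 = 2.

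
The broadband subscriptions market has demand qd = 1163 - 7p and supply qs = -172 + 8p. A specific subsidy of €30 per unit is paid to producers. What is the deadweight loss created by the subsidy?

Deadweight loss = €1680

Pre-subsidy: 1163 - 7p = -172 + 8p gives p* = 89, q* = 540.
With the subsidy, sellers receive ps = pb + 30 for each unit, where pb is the price buyers pay.
Supply in terms of pb becomes qs = -172 + 8(pb + 30) = 68 + 8pb. Setting this equal to demand: 1163 - 7pb = 68 + 8pb, so pb = 73.
Sellers receive ps = 73 + 30 = 103; q' = 1163 − 7·73 = 652.
The subsidy expands output by 652 − 540 = 112 past the efficient level; on those units the gap between marginal cost and willingness to pay runs from 0 up to 30.
DWL = ½ × 30 × 112 = 1680.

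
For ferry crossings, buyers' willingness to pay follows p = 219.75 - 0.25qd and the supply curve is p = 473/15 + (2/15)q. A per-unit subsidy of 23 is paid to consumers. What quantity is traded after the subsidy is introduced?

Pre-subsidy: 219.75 - 0.25q = 473/15 + (2/15)q gives q* = 491 and p* = 97.
With the rebate, buyers effectively pay pb = ps − 23, where ps is the price sellers receive.
On the curves, pb = 219.75 - 0.25q and ps = 473/15 + (2/15)q; the wedge ps − pb = 23 gives 473/15 + (2/15)q − (219.75 - 0.25q) = 23, so q' = 551.
Then pb = 219.75 − 0.25·551 = 82 and ps = 473/15 + (2/15)·551 = 105.

q' = 551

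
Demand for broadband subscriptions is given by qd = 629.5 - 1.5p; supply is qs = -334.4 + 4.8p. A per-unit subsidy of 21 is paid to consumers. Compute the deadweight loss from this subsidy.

Deadweight loss = 252

Pre-subsidy: 629.5 - 1.5p = -334.4 + 4.8p gives p* = 153, q* = 400.
With the rebate, buyers effectively pay pb = ps − 21, where ps is the price sellers receive.
Demand in terms of ps becomes qd = 629.5 − 1.5(ps − 21) = 661 - 1.5ps. Setting this equal to supply: 661 - 1.5ps = -334.4 + 4.8ps, so ps = 158.
Buyers pay pb = 158 − 21 = 137; q' = -334.4 + 4.8·158 = 424.
The subsidy expands output by 424 − 400 = 24 past the efficient level; on those units the gap between marginal cost and willingness to pay runs from 0 up to 21.
DWL = ½ × 21 × 24 = 252.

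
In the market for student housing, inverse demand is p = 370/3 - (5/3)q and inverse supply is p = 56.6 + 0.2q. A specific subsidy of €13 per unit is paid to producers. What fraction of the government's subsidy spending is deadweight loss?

DWL / government spending = 15/184

Pre-subsidy: 370/3 - (5/3)q = 56.6 + 0.2q gives q* = 35.75 and p* = 63.75.
With the subsidy, sellers receive ps = pb + 13 for each unit, where pb is the price buyers pay.
On the curves, pb = 370/3 - (5/3)q and ps = 56.6 + 0.2q; the wedge ps − pb = 13 gives 56.6 + 0.2q − (370/3 - (5/3)q) = 13, so q' = 299/7.
Then pb = 370/3 − (5/3)·(299/7) = 365/7 and ps = 56.6 + 0.2·(299/7) = 456/7.
ΔCS = ½(35.75 + 299/7)(63.75 − 365/7) = 714025/1568; ΔPS = ½(35.75 + 299/7)(456/7 − 63.75) = 85683/1568.
Government spending = 13 × 299/7 = 3887/7.
DWL = ½ × 13 × (299/7 − 35.75) = 2535/56; fraction = (2535/56) / (3887/7) = 15/184.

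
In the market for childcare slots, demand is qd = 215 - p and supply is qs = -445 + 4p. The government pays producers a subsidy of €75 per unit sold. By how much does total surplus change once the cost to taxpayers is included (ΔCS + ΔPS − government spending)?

Pre-subsidy: 215 - p = -445 + 4p gives p* = 132, q* = 83.
With the subsidy, sellers receive ps = pb + 75 for each unit, where pb is the price buyers pay.
Supply in terms of pb becomes qs = -445 + 4(pb + 75) = -145 + 4pb. Setting this equal to demand: 215 - pb = -145 + 4pb, so pb = 72.
Sellers receive ps = 72 + 75 = 147; q' = 215 − 1·72 = 143.
ΔCS = ½(83 + 143)(132 − 72) = 6780; ΔPS = ½(83 + 143)(147 − 132) = 1695.
Government spending = 75 × 143 = 10725.
Net change = 6780 + 1695 − 10725 = -2250. The loss equals the DWL triangle ½·75·60.

Net change in total surplus = -€2250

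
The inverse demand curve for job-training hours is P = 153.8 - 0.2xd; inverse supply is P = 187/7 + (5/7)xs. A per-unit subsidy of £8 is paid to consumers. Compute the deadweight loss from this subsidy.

Deadweight loss = £35

Pre-subsidy: 153.8 - 0.2x = 187/7 + (5/7)x gives x* = 139 and P* = 126.
With the rebate, buyers effectively pay Pb = Ps − 8, where Ps is the price sellers receive.
On the curves, Pb = 153.8 - 0.2x and Ps = 187/7 + (5/7)x; the wedge Ps − Pb = 8 gives 187/7 + (5/7)x − (153.8 - 0.2x) = 8, so x' = 147.75.
Then Pb = 153.8 − 0.2·147.75 = 124.25 and Ps = 187/7 + (5/7)·147.75 = 132.25.
The subsidy expands output by 147.75 − 139 = 8.75 past the efficient level; on those units the gap between marginal cost and willingness to pay runs from 0 up to 8.
DWL = ½ × 8 × 8.75 = 35.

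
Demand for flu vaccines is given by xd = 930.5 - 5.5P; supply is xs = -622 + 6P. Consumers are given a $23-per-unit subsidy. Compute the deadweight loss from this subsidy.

Deadweight loss = $759

Pre-subsidy: 930.5 - 5.5P = -622 + 6P gives P* = 135, x* = 188.
With the rebate, buyers effectively pay Pb = Ps − 23, where Ps is the price sellers receive.
Demand in terms of Ps becomes xd = 930.5 − 5.5(Ps − 23) = 1057 - 5.5Ps. Setting this equal to supply: 1057 - 5.5Ps = -622 + 6Ps, so Ps = 146.
Buyers pay Pb = 146 − 23 = 123; x' = -622 + 6·146 = 254.
The subsidy expands output by 254 − 188 = 66 past the efficient level; on those units the gap between marginal cost and willingness to pay runs from 0 up to 23.
DWL = ½ × 23 × 66 = 759.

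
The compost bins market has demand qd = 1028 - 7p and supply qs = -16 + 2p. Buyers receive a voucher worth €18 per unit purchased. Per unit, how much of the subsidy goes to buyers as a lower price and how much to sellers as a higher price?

Buyers gain €4 per unit; sellers gain €14 per unit

Pre-subsidy: 1028 - 7p = -16 + 2p gives p* = 116, q* = 216.
With the rebate, buyers effectively pay pb = ps − 18, where ps is the price sellers receive.
Demand in terms of ps becomes qd = 1028 − 7(ps − 18) = 1154 - 7ps. Setting this equal to supply: 1154 - 7ps = -16 + 2ps, so ps = 130.
Buyers pay pb = 130 − 18 = 112; q' = -16 + 2·130 = 244.
Buyers' price falls by p* − pb = 116 − 112 = 4; sellers' price rises by ps − p* = 130 − 116 = 14.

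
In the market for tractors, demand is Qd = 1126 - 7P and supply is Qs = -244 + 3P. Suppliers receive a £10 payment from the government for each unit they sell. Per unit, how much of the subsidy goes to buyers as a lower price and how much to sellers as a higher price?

Pre-subsidy: 1126 - 7P = -244 + 3P gives P* = 137, Q* = 167.
With the subsidy, sellers receive Ps = Pb + 10 for each unit, where Pb is the price buyers pay.
Supply in terms of Pb becomes Qs = -244 + 3(Pb + 10) = -214 + 3Pb. Setting this equal to demand: 1126 - 7Pb = -214 + 3Pb, so Pb = 134.
Sellers receive Ps = 134 + 10 = 144; Q' = 1126 − 7·134 = 188.
Buyers' price falls by P* − Pb = 137 − 134 = 3; sellers' price rises by Ps − P* = 144 − 137 = 7.

Buyers gain £3 per unit; sellers gain £7 per unit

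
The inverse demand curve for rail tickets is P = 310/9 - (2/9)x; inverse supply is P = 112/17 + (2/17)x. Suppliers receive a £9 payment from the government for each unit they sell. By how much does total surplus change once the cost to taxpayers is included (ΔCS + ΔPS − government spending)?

Pre-subsidy: 310/9 - (2/9)x = 112/17 + (2/17)x gives x* = 2131/26 and P* = 211/13.
With the subsidy, sellers receive Ps = Pb + 9 for each unit, where Pb is the price buyers pay.
On the curves, Pb = 310/9 - (2/9)x and Ps = 112/17 + (2/17)x; the wedge Ps − Pb = 9 gives 112/17 + (2/17)x − (310/9 - (2/9)x) = 9, so x' = 5639/52.
Then Pb = 310/9 − (2/9)·(5639/52) = 269/26 and Ps = 112/17 + (2/17)·(5639/52) = 503/26.
ΔCS = ½(2131/26 + 5639/52)(211/13 − 269/26) = 1514853/2704; ΔPS = ½(2131/26 + 5639/52)(503/26 − 211/13) = 801981/2704.
Government spending = 9 × 5639/52 = 50751/52.
Net change = 1514853/2704 + 801981/2704 − 50751/52 = -12393/104. The loss equals the DWL triangle ½·9·1377/52.

Net change in total surplus = -12393/104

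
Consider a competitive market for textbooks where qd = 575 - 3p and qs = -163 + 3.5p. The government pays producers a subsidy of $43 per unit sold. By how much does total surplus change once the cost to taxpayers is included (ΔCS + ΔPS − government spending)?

Net change in total surplus = -38829/26

Pre-subsidy: 575 - 3p = -163 + 3.5p gives p* = 1476/13, q* = 3047/13.
With the subsidy, sellers receive ps = pb + 43 for each unit, where pb is the price buyers pay.
Supply in terms of pb becomes qs = -163 + 3.5(pb + 43) = -12.5 + 3.5pb. Setting this equal to demand: 575 - 3pb = -12.5 + 3.5pb, so pb = 1175/13.
Sellers receive ps = 1175/13 + 43 = 1734/13; q' = 575 − 3·(1175/13) = 3950/13.
ΔCS = ½(3047/13 + 3950/13)(1476/13 − 1175/13) = 2106097/338; ΔPS = ½(3047/13 + 3950/13)(1734/13 − 1476/13) = 902613/169.
Government spending = 43 × 3950/13 = 169850/13.
Net change = 2106097/338 + 902613/169 − 169850/13 = -38829/26. The loss equals the DWL triangle ½·43·903/13.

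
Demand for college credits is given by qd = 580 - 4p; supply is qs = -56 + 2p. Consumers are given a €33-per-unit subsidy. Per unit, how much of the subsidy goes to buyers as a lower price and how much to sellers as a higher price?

Pre-subsidy: 580 - 4p = -56 + 2p gives p* = 106, q* = 156.
With the rebate, buyers effectively pay pb = ps − 33, where ps is the price sellers receive.
Demand in terms of ps becomes qd = 580 − 4(ps − 33) = 712 - 4ps. Setting this equal to supply: 712 - 4ps = -56 + 2ps, so ps = 128.
Buyers pay pb = 128 − 33 = 95; q' = -56 + 2·128 = 200.
Buyers' price falls by p* − pb = 106 − 95 = 11; sellers' price rises by ps − p* = 128 − 106 = 22.

Buyers gain €11 per unit; sellers gain €22 per unit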